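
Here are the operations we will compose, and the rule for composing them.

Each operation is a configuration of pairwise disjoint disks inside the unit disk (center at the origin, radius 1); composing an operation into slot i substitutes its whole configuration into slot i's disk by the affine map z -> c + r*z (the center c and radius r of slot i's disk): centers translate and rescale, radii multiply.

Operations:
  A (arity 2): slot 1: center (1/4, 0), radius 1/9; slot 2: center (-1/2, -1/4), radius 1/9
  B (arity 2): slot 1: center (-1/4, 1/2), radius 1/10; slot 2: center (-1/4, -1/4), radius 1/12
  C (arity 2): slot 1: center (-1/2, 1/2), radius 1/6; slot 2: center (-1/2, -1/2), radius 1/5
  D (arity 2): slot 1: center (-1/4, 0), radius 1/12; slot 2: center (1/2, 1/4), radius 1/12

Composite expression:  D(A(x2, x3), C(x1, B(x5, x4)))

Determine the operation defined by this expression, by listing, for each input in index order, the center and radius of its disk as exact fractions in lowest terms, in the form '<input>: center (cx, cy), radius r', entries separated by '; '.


x1: center (11/24, 7/24), radius 1/72; x2: center (-11/48, 0), radius 1/108; x3: center (-7/24, -1/48), radius 1/108; x4: center (109/240, 49/240), radius 1/720; x5: center (109/240, 13/60), radius 1/600

Affine substitution under D: radii multiply and x-centers shift.
x2 passes through 2 substitutions, ending at center (-11/48, 0), radius 1/108
x3 passes through 2 substitutions, ending at center (-7/24, -1/48), radius 1/108
x1 passes through 2 substitutions, ending at center (11/24, 7/24), radius 1/72
x5 passes through 3 substitutions, ending at center (109/240, 13/60), radius 1/600
x4 passes through 3 substitutions, ending at center (109/240, 49/240), radius 1/720


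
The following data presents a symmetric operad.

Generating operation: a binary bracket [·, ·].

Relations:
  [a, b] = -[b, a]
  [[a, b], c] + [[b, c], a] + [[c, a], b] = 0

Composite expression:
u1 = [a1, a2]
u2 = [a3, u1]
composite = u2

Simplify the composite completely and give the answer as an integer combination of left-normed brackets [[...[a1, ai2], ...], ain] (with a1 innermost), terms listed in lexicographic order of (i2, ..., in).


-[[a1, a2], a3]

A multilinear Lie element is pinned by a1-initial words (a1 innermost).
Composite bracket: [a3, [a1, a2]]
Applying ab - ba throughout gives 4 signed words (2^2 = 4).
Words beginning with a1 determine it all:
  a1a2a3 appears with sign -1, giving the term -[[a1, a2], a3]


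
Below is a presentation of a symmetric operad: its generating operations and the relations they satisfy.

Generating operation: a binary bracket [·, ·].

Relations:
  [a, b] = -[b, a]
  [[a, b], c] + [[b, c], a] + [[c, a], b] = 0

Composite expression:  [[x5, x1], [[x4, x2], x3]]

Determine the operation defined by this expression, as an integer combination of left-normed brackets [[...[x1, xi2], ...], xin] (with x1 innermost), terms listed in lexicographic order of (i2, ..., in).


[[[[x1, x5], x2], x4], x3] - [[[[x1, x5], x3], x2], x4] + [[[[x1, x5], x3], x4], x2] - [[[[x1, x5], x4], x2], x3]

Expand each bracket as ab - ba; the x1-initial words give the coefficients.
Composite bracket: [[x5, x1], [[x4, x2], x3]]
Full expansion: 16 signed words from ab - ba (2^4 = 16).
Words beginning with x1 determine it all:
  x1x5x2x4x3 appears with sign +1, giving the term +[[[[x1, x5], x2], x4], x3]
  x1x5x3x2x4 appears with sign -1, giving the term -[[[[x1, x5], x3], x2], x4]
  x1x5x3x4x2 appears with sign +1, giving the term +[[[[x1, x5], x3], x4], x2]
  x1x5x4x2x3 appears with sign -1, giving the term -[[[[x1, x5], x4], x2], x3]


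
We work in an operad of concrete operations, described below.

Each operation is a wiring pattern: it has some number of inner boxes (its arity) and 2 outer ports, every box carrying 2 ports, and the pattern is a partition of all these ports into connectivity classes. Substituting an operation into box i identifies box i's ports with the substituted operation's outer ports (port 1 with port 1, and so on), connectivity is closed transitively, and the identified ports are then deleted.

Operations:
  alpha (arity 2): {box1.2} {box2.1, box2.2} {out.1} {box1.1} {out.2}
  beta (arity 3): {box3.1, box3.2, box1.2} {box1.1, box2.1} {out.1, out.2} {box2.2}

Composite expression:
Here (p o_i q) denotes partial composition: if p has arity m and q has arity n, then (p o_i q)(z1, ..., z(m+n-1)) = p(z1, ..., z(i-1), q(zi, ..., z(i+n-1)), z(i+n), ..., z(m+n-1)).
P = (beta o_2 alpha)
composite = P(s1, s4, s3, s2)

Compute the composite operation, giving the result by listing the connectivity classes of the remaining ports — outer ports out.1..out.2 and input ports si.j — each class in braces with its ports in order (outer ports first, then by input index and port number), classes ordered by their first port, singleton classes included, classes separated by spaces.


Treat the ports identified at beta as solder joints: merge, then drop.
composing alpha on (s4, s3), with out.j its own outer ports: {out.1} {out.2} {s3.1, s3.2} {s4.1} {s4.2}
composing beta on (s1, s4, s3, s2), with out.j its own outer ports: {out.1, out.2} {s1.1} {s1.2, s2.1, s2.2} {s3.1, s3.2} {s4.1} {s4.2}

{out.1, out.2} {s1.1} {s1.2, s2.1, s2.2} {s3.1, s3.2} {s4.1} {s4.2}


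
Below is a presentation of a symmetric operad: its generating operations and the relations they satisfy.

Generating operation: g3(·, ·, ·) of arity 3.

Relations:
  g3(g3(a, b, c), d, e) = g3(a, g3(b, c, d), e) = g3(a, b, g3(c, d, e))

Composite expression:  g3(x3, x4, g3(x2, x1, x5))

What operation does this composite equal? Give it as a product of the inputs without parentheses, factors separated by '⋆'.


x3 ⋆ x4 ⋆ x2 ⋆ x1 ⋆ x5


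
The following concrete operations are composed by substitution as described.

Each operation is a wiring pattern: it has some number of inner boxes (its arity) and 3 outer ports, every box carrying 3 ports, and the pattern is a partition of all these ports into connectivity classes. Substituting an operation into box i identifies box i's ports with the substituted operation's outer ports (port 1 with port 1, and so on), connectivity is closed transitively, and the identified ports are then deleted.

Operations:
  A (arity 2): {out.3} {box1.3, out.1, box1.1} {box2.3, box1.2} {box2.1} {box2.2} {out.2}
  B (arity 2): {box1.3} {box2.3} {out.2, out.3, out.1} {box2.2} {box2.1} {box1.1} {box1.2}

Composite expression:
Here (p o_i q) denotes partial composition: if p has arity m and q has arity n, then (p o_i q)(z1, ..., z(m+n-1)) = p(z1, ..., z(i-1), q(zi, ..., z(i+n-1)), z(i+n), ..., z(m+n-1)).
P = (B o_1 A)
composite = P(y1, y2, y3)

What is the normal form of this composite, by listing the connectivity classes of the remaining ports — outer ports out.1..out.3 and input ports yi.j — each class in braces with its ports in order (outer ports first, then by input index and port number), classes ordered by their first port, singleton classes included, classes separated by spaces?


{out.1, out.2, out.3} {y1.1, y1.3} {y1.2, y2.3} {y2.1} {y2.2} {y3.1} {y3.2} {y3.3}

Connectivity passes through glued B-boundaries; trace each wire chain.
stage A: inputs (y1, y2), connectivity {out.1, y1.1, y1.3} {out.2} {out.3} {y1.2, y2.3} {y2.1} {y2.2}, out.j its boundary
stage B: inputs (y1, y2, y3), connectivity {out.1, out.2, out.3} {y1.1, y1.3} {y1.2, y2.3} {y2.1} {y2.2} {y3.1} {y3.2} {y3.3}, out.j its boundary


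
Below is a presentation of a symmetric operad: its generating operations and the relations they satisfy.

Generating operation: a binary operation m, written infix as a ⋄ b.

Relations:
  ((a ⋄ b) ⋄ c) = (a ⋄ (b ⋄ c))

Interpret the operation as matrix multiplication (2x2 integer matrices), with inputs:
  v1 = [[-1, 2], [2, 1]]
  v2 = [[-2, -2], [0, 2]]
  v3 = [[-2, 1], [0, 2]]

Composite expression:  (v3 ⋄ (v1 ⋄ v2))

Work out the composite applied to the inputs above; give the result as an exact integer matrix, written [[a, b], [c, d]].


(v1 ⋄ v2) = [[2, 6], [-4, -2]]
(v3 ⋄ (v1 ⋄ v2)) = [[-8, -14], [-8, -4]]

[[-8, -14], [-8, -4]]


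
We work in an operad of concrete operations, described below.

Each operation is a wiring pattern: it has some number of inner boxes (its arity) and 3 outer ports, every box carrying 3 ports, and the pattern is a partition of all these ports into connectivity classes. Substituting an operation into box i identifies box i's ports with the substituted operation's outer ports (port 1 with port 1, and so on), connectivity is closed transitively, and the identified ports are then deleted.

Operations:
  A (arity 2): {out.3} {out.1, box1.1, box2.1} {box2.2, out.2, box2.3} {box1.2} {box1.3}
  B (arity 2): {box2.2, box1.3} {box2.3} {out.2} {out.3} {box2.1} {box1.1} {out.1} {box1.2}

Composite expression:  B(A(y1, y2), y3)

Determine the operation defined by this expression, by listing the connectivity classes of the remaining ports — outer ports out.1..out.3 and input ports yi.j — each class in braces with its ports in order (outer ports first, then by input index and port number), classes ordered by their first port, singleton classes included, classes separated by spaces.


After gluing at B, chains via deleted ports link the y-ports.
stage A: inputs (y1, y2), connectivity {out.1, y1.1, y2.1} {out.2, y2.2, y2.3} {out.3} {y1.2} {y1.3}, out.j its boundary
stage B: inputs (y1, y2, y3), connectivity {out.1} {out.2} {out.3} {y1.1, y2.1} {y1.2} {y1.3} {y2.2, y2.3} {y3.1} {y3.2} {y3.3}, out.j its boundary

{out.1} {out.2} {out.3} {y1.1, y2.1} {y1.2} {y1.3} {y2.2, y2.3} {y3.1} {y3.2} {y3.3}


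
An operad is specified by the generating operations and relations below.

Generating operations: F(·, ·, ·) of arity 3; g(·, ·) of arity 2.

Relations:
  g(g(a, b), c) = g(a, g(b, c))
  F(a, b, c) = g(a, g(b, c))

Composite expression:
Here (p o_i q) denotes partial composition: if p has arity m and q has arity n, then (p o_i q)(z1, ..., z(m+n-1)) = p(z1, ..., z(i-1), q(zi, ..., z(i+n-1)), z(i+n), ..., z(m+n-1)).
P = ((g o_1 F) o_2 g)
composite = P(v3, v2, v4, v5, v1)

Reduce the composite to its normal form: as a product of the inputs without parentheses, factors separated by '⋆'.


v3 ⋆ v2 ⋆ v4 ⋆ v5 ⋆ v1


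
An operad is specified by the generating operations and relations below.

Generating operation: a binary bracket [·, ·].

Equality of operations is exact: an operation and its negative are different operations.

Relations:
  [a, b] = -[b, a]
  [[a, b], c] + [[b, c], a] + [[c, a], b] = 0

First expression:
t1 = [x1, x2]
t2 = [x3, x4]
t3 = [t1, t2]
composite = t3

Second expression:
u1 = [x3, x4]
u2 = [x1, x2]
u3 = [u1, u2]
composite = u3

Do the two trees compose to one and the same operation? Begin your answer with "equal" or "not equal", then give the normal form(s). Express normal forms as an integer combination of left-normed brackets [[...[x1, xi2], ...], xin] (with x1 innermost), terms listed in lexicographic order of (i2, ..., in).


The first expression, normalized: [[[x1, x2], x3], x4] - [[[x1, x2], x4], x3]
The second expression, normalized: -[[[x1, x2], x3], x4] + [[[x1, x2], x4], x3]
Different reductions; not equal.

not equal; first: [[[x1, x2], x3], x4] - [[[x1, x2], x4], x3]; second: -[[[x1, x2], x3], x4] + [[[x1, x2], x4], x3]


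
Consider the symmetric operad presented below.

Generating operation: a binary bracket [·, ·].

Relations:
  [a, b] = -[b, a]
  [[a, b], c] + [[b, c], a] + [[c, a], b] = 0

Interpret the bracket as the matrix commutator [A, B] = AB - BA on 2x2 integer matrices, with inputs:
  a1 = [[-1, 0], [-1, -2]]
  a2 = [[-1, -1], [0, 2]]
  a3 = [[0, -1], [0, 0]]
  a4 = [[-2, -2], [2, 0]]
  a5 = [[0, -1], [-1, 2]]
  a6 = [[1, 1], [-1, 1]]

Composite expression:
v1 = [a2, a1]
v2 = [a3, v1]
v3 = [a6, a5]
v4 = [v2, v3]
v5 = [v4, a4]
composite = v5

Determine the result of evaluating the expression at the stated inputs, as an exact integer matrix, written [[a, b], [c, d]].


[[16, 24], [8, -16]]

[a2, a1] = [[1, 1], [-3, -1]]
[a3, [a2, a1]] = [[3, 2], [0, -3]]
[a6, a5] = [[-2, 2], [2, 2]]
[[a3, [a2, a1]], [a6, a5]] = [[4, 20], [-12, -4]]
[[[a3, [a2, a1]], [a6, a5]], a4] = [[16, 24], [8, -16]]


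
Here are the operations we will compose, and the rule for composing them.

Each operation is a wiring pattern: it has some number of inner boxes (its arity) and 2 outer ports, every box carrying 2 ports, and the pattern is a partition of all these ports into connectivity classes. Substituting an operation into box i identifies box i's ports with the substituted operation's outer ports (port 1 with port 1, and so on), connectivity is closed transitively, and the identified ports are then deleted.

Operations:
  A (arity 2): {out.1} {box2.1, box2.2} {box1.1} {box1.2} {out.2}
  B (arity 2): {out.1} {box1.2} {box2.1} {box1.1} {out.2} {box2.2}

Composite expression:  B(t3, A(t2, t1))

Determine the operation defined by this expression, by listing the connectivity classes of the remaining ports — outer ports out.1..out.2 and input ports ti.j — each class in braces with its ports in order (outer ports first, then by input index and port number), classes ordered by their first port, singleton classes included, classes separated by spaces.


{out.1} {out.2} {t1.1, t1.2} {t2.1} {t2.2} {t3.1} {t3.2}

After gluing at B, chains via deleted ports link the t-ports.
after A, the pattern on (t2, t1) reads {out.1} {out.2} {t1.1, t1.2} {t2.1} {t2.2} (out.j = its outer ports)
after B, the pattern on (t3, t2, t1) reads {out.1} {out.2} {t1.1, t1.2} {t2.1} {t2.2} {t3.1} {t3.2} (out.j = its outer ports)


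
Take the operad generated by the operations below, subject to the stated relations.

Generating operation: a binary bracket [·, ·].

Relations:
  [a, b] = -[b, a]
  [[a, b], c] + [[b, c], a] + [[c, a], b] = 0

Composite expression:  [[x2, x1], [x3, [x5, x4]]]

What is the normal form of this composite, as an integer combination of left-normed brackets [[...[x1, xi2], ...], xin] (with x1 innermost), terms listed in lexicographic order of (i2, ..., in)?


Antisymmetry and Jacobi reduce to x1-anchored left-normed brackets.
Composite bracket: [[x2, x1], [x3, [x5, x4]]]
The bracket unfolds into 16 signed words via [a, b] = ab - ba (2^4 = 16).
The x1-initial words carry the normal form:
  x1x2x3x4x5 appears with sign +1, giving the term +[[[[x1, x2], x3], x4], x5]
  x1x2x3x5x4 appears with sign -1, giving the term -[[[[x1, x2], x3], x5], x4]
  x1x2x4x5x3 appears with sign -1, giving the term -[[[[x1, x2], x4], x5], x3]
  x1x2x5x4x3 appears with sign +1, giving the term +[[[[x1, x2], x5], x4], x3]

[[[[x1, x2], x3], x4], x5] - [[[[x1, x2], x3], x5], x4] - [[[[x1, x2], x4], x5], x3] + [[[[x1, x2], x5], x4], x3]


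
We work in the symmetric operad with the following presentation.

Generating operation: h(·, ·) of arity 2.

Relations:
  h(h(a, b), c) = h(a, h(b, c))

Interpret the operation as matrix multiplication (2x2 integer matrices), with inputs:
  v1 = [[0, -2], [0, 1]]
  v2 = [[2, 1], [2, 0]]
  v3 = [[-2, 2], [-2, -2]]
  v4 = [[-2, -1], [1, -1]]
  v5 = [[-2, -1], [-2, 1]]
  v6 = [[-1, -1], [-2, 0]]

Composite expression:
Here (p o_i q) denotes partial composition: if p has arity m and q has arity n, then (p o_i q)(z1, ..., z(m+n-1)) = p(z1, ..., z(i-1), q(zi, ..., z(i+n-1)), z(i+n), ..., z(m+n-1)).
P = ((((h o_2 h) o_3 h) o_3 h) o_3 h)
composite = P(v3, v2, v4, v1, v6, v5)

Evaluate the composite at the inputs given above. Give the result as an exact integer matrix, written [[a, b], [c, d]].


[[24, 12], [-72, -36]]

h(v4, v1) = [[0, 3], [0, -3]]
h(h(v4, v1), v6) = [[-6, 0], [6, 0]]
h(h(h(v4, v1), v6), v5) = [[12, 6], [-12, -6]]
h(v2, h(h(h(v4, v1), v6), v5)) = [[12, 6], [24, 12]]
h(v3, h(v2, h(h(h(v4, v1), v6), v5))) = [[24, 12], [-72, -36]]


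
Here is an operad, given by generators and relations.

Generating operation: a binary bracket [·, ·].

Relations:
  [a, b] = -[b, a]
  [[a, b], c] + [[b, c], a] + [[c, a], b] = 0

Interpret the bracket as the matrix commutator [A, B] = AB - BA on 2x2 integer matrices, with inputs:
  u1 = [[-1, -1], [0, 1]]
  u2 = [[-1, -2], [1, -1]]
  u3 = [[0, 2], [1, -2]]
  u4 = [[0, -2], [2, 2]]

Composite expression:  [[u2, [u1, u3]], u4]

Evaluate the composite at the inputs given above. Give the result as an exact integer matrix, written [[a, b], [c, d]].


[[-12, 0], [12, 12]]

[u1, u3] = [[-1, -2], [2, 1]]
[u2, [u1, u3]] = [[-2, -4], [-2, 2]]
[[u2, [u1, u3]], u4] = [[-12, 0], [12, 12]]


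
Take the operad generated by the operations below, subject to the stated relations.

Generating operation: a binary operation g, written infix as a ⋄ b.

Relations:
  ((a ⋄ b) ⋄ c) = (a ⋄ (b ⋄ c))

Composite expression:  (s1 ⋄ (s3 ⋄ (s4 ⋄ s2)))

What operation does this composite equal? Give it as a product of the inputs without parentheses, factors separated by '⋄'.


s1 ⋄ s3 ⋄ s4 ⋄ s2

Every regrouping of g is equal, so read the s-inputs in written order.
(s4 ⋄ s2) flattens to s4 ⋄ s2
(s3 ⋄ (s4 ⋄ s2)) flattens to s3 ⋄ s4 ⋄ s2
(s1 ⋄ (s3 ⋄ (s4 ⋄ s2))) flattens to s1 ⋄ s3 ⋄ s4 ⋄ s2


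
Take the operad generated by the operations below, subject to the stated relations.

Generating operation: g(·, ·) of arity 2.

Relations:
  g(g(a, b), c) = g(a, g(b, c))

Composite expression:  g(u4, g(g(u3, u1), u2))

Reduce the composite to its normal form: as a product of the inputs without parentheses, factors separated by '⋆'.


Under associativity of g, the answer is the u's in reading order.
g(u3, u1) unparenthesizes to u3 ⋆ u1
g(g(u3, u1), u2) unparenthesizes to u3 ⋆ u1 ⋆ u2
g(u4, g(g(u3, u1), u2)) unparenthesizes to u4 ⋆ u3 ⋆ u1 ⋆ u2

u4 ⋆ u3 ⋆ u1 ⋆ u2


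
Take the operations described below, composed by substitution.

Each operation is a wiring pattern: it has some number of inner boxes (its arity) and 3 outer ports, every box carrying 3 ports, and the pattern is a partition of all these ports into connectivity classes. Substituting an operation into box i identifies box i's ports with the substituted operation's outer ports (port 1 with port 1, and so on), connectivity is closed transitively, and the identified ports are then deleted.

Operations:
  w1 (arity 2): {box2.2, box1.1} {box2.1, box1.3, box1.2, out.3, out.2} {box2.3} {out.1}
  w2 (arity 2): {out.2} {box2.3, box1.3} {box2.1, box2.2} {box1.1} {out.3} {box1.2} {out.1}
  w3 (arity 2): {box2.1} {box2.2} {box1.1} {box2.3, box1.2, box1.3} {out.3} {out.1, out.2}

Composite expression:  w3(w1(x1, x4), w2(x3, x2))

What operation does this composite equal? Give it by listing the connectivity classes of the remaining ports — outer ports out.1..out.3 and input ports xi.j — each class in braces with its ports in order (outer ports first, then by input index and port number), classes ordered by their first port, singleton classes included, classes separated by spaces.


{out.1, out.2} {out.3} {x1.1, x4.2} {x1.2, x1.3, x4.1} {x2.1, x2.2} {x2.3, x3.3} {x3.1} {x3.2} {x4.3}

Treat the ports identified at w3 as solder joints: merge, then drop.
the subtree at w1 composes to {out.1} {out.2, out.3, x1.2, x1.3, x4.1} {x1.1, x4.2} {x4.3} on (x1, x4); out.j = own outer ports
the subtree at w2 composes to {out.1} {out.2} {out.3} {x2.1, x2.2} {x2.3, x3.3} {x3.1} {x3.2} on (x3, x2); out.j = own outer ports
the subtree at w3 composes to {out.1, out.2} {out.3} {x1.1, x4.2} {x1.2, x1.3, x4.1} {x2.1, x2.2} {x2.3, x3.3} {x3.1} {x3.2} {x4.3} on (x1, x4, x3, x2); out.j = own outer ports


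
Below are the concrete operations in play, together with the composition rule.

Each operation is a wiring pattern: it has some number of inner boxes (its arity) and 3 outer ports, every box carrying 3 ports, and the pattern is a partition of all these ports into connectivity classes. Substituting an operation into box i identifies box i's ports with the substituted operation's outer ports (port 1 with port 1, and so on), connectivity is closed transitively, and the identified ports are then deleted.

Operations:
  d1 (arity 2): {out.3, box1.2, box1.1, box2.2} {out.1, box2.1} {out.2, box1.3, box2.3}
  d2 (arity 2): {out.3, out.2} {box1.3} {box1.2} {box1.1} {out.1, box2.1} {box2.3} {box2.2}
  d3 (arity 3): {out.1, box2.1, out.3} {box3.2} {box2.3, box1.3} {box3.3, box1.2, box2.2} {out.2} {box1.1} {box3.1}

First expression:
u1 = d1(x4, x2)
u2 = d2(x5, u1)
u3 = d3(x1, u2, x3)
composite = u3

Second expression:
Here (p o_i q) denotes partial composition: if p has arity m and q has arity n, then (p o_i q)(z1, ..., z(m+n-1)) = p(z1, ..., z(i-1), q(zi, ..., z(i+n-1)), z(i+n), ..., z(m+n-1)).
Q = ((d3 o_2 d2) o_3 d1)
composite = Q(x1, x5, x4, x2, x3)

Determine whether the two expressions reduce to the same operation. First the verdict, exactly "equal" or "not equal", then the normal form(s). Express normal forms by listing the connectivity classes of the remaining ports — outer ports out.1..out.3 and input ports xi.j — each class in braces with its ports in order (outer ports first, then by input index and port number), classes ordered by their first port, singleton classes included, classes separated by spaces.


equal: each reduces to {out.1, out.3, x2.1} {out.2} {x1.1} {x1.2, x1.3, x3.3} {x2.2, x4.1, x4.2} {x2.3, x4.3} {x3.1} {x3.2} {x5.1} {x5.2} {x5.3}


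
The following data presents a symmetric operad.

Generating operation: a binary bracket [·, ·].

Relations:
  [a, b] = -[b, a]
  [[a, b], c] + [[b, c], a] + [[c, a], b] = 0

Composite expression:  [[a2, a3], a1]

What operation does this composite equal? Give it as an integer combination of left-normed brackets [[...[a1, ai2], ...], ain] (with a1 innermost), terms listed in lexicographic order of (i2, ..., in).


-[[a1, a2], a3] + [[a1, a3], a2]

Antisymmetry and Jacobi reduce to a1-anchored left-normed brackets.
Composite bracket: [[a2, a3], a1]
Expanding via [a, b] = ab - ba: 4 signed words (2^2 = 4).
Keep just the words that open with a1:
  a1a2a3 appears with sign -1, giving the term -[[a1, a2], a3]
  a1a3a2 appears with sign +1, giving the term +[[a1, a3], a2]


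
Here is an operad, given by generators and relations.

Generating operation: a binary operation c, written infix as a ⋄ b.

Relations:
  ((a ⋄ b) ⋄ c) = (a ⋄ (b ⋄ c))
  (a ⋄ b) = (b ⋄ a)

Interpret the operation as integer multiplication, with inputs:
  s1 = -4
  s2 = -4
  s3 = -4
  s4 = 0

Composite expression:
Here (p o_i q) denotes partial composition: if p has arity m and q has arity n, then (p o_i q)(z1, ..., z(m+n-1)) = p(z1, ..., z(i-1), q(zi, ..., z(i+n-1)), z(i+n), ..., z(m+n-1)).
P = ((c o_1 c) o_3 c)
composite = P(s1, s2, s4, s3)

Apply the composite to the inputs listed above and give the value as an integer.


0

(s1 ⋄ s2) = 16
(s4 ⋄ s3) = 0
((s1 ⋄ s2) ⋄ (s4 ⋄ s3)) = 0


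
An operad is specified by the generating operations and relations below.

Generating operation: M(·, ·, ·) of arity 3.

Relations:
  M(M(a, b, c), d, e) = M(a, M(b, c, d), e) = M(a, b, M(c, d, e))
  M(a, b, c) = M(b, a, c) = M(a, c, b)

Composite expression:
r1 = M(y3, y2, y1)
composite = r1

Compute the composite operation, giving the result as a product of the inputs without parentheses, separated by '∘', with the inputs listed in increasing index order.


y1 ∘ y2 ∘ y3


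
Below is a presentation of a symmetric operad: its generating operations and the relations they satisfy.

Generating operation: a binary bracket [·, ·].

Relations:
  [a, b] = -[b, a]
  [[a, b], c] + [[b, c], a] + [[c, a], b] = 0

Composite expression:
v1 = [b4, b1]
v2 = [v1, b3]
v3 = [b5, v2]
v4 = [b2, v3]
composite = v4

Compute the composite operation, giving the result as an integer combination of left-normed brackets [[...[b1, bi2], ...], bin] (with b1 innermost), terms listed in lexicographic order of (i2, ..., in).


-[[[[b1, b4], b3], b5], b2]

In the tensor algebra, words opening b1 carry the b1-anchored form.
Composite bracket: [b2, [b5, [[b4, b1], b3]]]
Each bracket splits as ab - ba, giving 16 signed words (2^4 = 16).
The b1-initial words carry the normal form:
  the word b1b4b3b5b2 carries sign -1 and contributes -[[[[b1, b4], b3], b5], b2]


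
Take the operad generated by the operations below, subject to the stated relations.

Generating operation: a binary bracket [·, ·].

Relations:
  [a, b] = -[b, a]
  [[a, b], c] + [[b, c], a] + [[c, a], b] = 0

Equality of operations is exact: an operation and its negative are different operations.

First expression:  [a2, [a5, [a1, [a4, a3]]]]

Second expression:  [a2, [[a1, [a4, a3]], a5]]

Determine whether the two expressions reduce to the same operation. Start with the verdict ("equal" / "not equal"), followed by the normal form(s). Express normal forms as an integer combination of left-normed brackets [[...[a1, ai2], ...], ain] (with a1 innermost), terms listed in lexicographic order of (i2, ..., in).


In normal form, the first expression is -[[[[a1, a3], a4], a5], a2] + [[[[a1, a4], a3], a5], a2]
In normal form, the second expression is [[[[a1, a3], a4], a5], a2] - [[[[a1, a4], a3], a5], a2]
The normal forms differ: not equal.

not equal; the first gives -[[[[a1, a3], a4], a5], a2] + [[[[a1, a4], a3], a5], a2] and the second [[[[a1, a3], a4], a5], a2] - [[[[a1, a4], a3], a5], a2]


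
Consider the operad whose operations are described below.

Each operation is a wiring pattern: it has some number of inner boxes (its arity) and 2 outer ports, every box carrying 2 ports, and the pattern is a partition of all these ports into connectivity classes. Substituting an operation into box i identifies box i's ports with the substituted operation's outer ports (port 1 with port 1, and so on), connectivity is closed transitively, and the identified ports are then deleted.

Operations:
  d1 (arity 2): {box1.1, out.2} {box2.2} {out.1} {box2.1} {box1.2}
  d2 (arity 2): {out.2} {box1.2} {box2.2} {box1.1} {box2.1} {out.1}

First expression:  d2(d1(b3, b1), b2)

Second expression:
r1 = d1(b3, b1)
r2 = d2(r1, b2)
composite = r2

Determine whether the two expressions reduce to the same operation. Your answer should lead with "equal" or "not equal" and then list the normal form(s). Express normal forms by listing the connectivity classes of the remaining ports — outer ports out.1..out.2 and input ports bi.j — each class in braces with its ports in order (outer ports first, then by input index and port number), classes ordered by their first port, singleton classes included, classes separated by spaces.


The first expression, normalized: {out.1} {out.2} {b1.1} {b1.2} {b2.1} {b2.2} {b3.1} {b3.2}
The second expression, normalized: {out.1} {out.2} {b1.1} {b1.2} {b2.1} {b2.2} {b3.1} {b3.2}
Identical normal forms: equal.

equal: each reduces to {out.1} {out.2} {b1.1} {b1.2} {b2.1} {b2.2} {b3.1} {b3.2}


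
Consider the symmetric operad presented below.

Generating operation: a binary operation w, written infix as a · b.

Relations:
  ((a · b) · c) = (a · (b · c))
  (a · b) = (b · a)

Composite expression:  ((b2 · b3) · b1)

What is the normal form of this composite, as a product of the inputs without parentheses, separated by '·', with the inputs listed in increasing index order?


b1 · b2 · b3

With w associative and commutative, the b-input set is all that matters.
(b2 · b3) collapses to b2 · b3
((b2 · b3) · b1) collapses to b2 · b3 · b1
putting the inputs in ascending order: b1 · b2 · b3


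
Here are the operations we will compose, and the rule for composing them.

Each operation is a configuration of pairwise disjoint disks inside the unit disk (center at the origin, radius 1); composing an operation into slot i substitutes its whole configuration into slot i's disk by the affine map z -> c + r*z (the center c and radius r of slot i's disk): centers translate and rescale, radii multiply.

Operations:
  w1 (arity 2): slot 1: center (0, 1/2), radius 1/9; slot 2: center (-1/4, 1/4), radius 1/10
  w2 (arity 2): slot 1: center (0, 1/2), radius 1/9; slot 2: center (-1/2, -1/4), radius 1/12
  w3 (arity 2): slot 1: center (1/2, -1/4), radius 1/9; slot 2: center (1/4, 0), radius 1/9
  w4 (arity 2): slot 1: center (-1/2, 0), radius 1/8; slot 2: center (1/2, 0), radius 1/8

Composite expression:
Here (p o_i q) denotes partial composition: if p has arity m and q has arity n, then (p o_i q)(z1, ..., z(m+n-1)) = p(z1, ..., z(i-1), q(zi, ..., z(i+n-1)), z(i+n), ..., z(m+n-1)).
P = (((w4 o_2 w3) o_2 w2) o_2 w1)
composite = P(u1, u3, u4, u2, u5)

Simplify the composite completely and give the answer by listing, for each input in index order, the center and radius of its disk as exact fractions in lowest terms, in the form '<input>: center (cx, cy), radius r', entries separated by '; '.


u1: center (-1/2, 0), radius 1/8; u2: center (5/9, -5/144), radius 1/864; u3: center (9/16, -61/2592), radius 1/5832; u4: center (1457/2592, -31/1296), radius 1/6480; u5: center (17/32, 0), radius 1/72

Each u-disk chains the slot maps above it in w4; radii multiply.
tracing u1 down its 1-map path: center (-1/2, 0), radius 1/8
tracing u3 down its 4-map path: center (9/16, -61/2592), radius 1/5832
tracing u4 down its 4-map path: center (1457/2592, -31/1296), radius 1/6480
tracing u2 down its 3-map path: center (5/9, -5/144), radius 1/864
tracing u5 down its 2-map path: center (17/32, 0), radius 1/72


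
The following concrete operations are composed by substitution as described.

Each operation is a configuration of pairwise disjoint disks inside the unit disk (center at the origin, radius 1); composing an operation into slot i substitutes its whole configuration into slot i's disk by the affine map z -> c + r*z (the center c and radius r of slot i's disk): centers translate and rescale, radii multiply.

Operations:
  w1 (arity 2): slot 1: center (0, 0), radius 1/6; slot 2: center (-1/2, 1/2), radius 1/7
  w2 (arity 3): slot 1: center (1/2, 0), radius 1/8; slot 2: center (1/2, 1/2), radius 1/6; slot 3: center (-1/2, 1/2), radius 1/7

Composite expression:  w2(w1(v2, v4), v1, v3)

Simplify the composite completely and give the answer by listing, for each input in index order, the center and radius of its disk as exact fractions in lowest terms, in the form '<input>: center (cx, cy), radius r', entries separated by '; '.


Follow each v-input down from w2: c' goes to c + r*c', radius to r*r'.
input v2: composing its 2 substitution steps yields center (1/2, 0), radius 1/48
input v4: composing its 2 substitution steps yields center (7/16, 1/16), radius 1/56
input v1: composing its 1 substitution step yields center (1/2, 1/2), radius 1/6
input v3: composing its 1 substitution step yields center (-1/2, 1/2), radius 1/7

v1: center (1/2, 1/2), radius 1/6; v2: center (1/2, 0), radius 1/48; v3: center (-1/2, 1/2), radius 1/7; v4: center (7/16, 1/16), radius 1/56


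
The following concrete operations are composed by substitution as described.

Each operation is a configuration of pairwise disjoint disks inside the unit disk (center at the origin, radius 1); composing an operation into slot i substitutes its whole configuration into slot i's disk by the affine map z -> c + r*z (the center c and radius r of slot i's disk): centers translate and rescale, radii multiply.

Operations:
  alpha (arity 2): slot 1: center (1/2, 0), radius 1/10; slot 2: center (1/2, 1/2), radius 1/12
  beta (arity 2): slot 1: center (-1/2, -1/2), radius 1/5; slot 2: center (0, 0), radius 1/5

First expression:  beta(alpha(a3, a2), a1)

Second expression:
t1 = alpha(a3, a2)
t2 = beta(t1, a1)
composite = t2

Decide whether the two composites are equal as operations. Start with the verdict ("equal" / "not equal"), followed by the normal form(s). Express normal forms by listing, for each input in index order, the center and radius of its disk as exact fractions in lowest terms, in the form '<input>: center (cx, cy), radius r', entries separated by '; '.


equal: each reduces to a1: center (0, 0), radius 1/5; a2: center (-2/5, -2/5), radius 1/60; a3: center (-2/5, -1/2), radius 1/50


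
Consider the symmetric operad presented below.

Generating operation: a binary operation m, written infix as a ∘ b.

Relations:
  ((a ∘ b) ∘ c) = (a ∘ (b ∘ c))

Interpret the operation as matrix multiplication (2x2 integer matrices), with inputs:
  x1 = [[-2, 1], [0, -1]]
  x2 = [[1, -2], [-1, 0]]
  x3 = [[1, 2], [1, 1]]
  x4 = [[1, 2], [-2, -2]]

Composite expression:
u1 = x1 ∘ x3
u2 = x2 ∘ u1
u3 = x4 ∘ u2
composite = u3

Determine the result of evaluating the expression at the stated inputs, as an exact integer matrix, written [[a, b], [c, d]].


(x1 ∘ x3) = [[-1, -3], [-1, -1]]
(x2 ∘ (x1 ∘ x3)) = [[1, -1], [1, 3]]
(x4 ∘ (x2 ∘ (x1 ∘ x3))) = [[3, 5], [-4, -4]]

[[3, 5], [-4, -4]]


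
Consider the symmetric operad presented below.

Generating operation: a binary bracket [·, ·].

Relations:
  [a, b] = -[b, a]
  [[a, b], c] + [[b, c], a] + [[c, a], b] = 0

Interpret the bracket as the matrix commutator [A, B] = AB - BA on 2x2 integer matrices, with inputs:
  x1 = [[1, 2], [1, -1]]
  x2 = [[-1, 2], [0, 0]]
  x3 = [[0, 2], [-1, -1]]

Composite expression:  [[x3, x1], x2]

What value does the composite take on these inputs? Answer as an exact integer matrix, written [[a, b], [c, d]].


[x3, x1] = [[4, -2], [-3, -4]]
[[x3, x1], x2] = [[6, 14], [3, -6]]

[[6, 14], [3, -6]]


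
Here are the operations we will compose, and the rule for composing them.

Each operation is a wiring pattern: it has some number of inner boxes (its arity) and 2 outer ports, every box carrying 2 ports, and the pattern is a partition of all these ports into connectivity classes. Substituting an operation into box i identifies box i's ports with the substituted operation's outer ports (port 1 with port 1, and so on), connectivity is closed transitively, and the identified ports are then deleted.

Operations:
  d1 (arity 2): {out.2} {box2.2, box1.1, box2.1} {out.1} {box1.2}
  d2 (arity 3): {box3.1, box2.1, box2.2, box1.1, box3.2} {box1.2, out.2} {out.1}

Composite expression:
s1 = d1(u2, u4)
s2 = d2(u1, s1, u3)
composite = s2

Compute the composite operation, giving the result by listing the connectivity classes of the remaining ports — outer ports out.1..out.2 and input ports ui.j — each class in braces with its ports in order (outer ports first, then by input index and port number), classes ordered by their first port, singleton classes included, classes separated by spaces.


After gluing at d2, chains via deleted ports link the u-ports.
stage d1: inputs (u2, u4), connectivity {out.1} {out.2} {u2.1, u4.1, u4.2} {u2.2}, out.j its boundary
stage d2: inputs (u1, u2, u4, u3), connectivity {out.1} {out.2, u1.2} {u1.1, u3.1, u3.2} {u2.1, u4.1, u4.2} {u2.2}, out.j its boundary

{out.1} {out.2, u1.2} {u1.1, u3.1, u3.2} {u2.1, u4.1, u4.2} {u2.2}


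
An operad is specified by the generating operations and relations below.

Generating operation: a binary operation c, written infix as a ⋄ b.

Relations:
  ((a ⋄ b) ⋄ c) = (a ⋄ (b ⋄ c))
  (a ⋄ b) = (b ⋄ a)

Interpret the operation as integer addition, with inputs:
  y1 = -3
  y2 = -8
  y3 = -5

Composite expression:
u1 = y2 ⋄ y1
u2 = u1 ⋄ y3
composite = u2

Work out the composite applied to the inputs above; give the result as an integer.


-16


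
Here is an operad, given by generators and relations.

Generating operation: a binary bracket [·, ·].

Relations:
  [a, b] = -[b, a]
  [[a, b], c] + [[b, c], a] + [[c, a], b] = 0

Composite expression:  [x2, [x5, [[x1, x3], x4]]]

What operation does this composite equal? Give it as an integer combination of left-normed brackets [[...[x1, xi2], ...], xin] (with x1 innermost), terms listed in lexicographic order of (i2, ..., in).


A multilinear Lie element is pinned by x1-initial words (x1 innermost).
Composite bracket: [x2, [x5, [[x1, x3], x4]]]
Expanding via [a, b] = ab - ba: 16 signed words (2^4 = 16).
Keep just the words that open with x1:
  the word x1x3x4x5x2 carries sign +1 and contributes +[[[[x1, x3], x4], x5], x2]

[[[[x1, x3], x4], x5], x2]


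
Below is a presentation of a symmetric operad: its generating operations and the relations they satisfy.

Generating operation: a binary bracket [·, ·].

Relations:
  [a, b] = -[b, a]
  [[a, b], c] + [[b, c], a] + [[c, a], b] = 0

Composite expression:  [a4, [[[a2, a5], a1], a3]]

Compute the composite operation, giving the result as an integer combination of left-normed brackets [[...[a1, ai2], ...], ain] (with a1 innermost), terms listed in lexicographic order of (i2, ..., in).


[[[[a1, a2], a5], a3], a4] - [[[[a1, a5], a2], a3], a4]

Expand each bracket as ab - ba; the a1-initial words give the coefficients.
Composite bracket: [a4, [[[a2, a5], a1], a3]]
Full expansion: 16 signed words from ab - ba (2^4 = 16).
Words beginning with a1 determine it all:
  sign of a1a2a5a3a4 is +1, so it contributes +[[[[a1, a2], a5], a3], a4]
  sign of a1a5a2a3a4 is -1, so it contributes -[[[[a1, a5], a2], a3], a4]


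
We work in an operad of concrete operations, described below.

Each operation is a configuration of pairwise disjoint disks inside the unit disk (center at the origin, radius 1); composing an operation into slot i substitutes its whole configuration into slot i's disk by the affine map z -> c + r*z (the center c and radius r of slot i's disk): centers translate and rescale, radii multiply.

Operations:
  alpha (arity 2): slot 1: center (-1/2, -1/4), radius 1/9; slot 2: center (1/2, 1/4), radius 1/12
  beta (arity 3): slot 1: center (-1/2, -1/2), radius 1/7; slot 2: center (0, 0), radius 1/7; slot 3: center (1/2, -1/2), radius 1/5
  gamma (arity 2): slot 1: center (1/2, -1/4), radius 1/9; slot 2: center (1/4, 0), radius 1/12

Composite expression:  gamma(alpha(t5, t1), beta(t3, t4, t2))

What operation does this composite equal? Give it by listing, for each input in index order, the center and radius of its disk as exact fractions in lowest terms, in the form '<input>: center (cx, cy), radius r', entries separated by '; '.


Each t-disk chains the slot maps above it in gamma; radii multiply.
input t5: applying the 2 nested substitutions gives center (4/9, -5/18), radius 1/81
input t1: applying the 2 nested substitutions gives center (5/9, -2/9), radius 1/108
input t3: applying the 2 nested substitutions gives center (5/24, -1/24), radius 1/84
input t4: applying the 2 nested substitutions gives center (1/4, 0), radius 1/84
input t2: applying the 2 nested substitutions gives center (7/24, -1/24), radius 1/60

t1: center (5/9, -2/9), radius 1/108; t2: center (7/24, -1/24), radius 1/60; t3: center (5/24, -1/24), radius 1/84; t4: center (1/4, 0), radius 1/84; t5: center (4/9, -5/18), radius 1/81


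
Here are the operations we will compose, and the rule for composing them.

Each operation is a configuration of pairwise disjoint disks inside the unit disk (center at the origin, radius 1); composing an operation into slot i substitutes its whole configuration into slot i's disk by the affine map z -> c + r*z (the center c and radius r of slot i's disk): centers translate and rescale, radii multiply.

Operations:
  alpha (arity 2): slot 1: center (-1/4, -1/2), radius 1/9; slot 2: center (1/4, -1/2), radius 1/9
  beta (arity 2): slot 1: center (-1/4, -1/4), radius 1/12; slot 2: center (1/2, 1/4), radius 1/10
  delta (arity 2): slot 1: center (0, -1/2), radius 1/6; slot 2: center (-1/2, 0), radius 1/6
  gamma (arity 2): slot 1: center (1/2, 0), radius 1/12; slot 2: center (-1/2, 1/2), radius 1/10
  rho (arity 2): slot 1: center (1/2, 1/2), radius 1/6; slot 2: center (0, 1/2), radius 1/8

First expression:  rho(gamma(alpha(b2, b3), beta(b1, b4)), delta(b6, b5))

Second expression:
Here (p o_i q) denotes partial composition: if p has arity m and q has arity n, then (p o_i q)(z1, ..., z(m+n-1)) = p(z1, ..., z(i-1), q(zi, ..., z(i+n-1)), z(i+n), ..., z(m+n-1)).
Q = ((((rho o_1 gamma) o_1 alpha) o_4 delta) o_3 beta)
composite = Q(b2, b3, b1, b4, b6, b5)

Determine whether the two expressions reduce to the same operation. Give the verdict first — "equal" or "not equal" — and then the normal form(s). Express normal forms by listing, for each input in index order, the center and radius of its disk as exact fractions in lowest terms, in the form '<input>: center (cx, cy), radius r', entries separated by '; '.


equal: each reduces to b1: center (33/80, 139/240), radius 1/720; b2: center (167/288, 71/144), radius 1/648; b3: center (169/288, 71/144), radius 1/648; b4: center (17/40, 47/80), radius 1/600; b5: center (-1/16, 1/2), radius 1/48; b6: center (0, 7/16), radius 1/48
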